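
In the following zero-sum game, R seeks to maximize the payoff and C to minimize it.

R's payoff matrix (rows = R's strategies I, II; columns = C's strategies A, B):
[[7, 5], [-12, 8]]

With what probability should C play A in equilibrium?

Row minima are 5 and -12, so R's maximin is 5; column maxima are 7 and 8, so C's minimax is 7. These differ, so the equilibrium is in mixed strategies.
Let C play A with probability q. R is indifferent when 7q + 5(1−q) = −12q + 8(1−q), giving q = 3/22.

3/22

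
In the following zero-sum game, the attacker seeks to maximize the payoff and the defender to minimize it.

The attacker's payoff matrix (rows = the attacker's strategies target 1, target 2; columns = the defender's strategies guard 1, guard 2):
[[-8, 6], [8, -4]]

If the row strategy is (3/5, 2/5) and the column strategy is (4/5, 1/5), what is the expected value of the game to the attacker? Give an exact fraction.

-22/25

Against (4/5, 1/5), each row's expected payoff is target 1: -26/5; target 2: 28/5.
Taking the (3/5, 2/5)-weighted average: (3/5)·(-26/5) + (2/5)·(28/5) = -22/25.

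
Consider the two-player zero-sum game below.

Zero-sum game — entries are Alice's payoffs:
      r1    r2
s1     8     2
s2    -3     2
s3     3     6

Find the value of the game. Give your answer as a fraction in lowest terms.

14/3

Row s2 is strictly dominated by row s3, so Alice never plays it.
The remaining 2×2 game on (s1, s3) × (r1, r2) has no saddle point. Let Alice play s1 with probability p; indifference gives 8p + 3(1−p) = 2p + 6(1−p), so p = 1/3.
Similarly Bob's optimal q on r1 is 4/9, and the value is 8·(4/9) + (2)·(5/9) = 14/3.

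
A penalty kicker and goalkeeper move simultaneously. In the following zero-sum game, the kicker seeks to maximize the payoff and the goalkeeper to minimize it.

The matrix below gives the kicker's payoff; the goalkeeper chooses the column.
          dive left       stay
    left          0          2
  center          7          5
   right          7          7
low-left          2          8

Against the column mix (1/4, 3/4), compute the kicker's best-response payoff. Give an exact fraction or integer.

7

left: (0)·(1/4) + (2)·(3/4) = 3/2.
center: (7)·(1/4) + (5)·(3/4) = 11/2.
right: (7)·(1/4) + (7)·(3/4) = 7.
low-left: (2)·(1/4) + (8)·(3/4) = 13/2.
The best pure response is right with expected payoff 7.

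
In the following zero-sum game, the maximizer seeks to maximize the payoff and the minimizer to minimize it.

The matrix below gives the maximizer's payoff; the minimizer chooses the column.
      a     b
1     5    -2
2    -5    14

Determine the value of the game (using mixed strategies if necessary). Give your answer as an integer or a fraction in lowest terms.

Row minima are -2 and -5, so the maximizer's maximin is -2; column maxima are 5 and 14, so the minimizer's minimax is 5. These differ, so the equilibrium is in mixed strategies.
Let the maximizer play 1 with probability p. The minimizer is indifferent when 5p − 5(1−p) = −2p + 14(1−p), giving p = 19/26.
Let the minimizer play a with probability q. The maximizer is indifferent when 5q − 2(1−q) = −5q + 14(1−q), giving q = 8/13.
The value is 5·(8/13) + (-2)·(5/13) = 30/13.

30/13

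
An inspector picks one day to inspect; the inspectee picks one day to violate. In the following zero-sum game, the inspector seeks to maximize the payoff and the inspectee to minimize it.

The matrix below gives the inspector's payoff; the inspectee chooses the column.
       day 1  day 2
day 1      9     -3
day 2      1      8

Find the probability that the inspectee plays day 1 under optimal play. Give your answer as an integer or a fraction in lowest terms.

11/19

Row minima are -3 and 1, so the inspector's maximin is 1; column maxima are 9 and 8, so the inspectee's minimax is 8. These differ, so the equilibrium is in mixed strategies.
Let the inspectee play day 1 with probability q. The inspector is indifferent when 9q − 3(1−q) = q + 8(1−q), giving q = 11/19.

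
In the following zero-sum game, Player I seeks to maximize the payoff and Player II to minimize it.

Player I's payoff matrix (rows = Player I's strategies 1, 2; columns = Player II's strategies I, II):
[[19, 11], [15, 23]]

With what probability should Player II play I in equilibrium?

Row minima are 11 and 15, so Player I's maximin is 15; column maxima are 19 and 23, so Player II's minimax is 19. These differ, so the equilibrium is in mixed strategies.
Let Player II play I with probability q. Player I is indifferent when 19q + 11(1−q) = 15q + 23(1−q), giving q = 3/4.

3/4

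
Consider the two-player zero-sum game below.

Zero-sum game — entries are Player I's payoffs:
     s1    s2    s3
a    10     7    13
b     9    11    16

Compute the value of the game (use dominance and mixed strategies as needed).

47/5

Column s3 is strictly dominated by s2 for Player II (it gives Player I more in every row).
The remaining 2×2 game on (a, b) × (s1, s2) has no saddle point. Let Player I play a with probability p; indifference gives 10p + 9(1−p) = 7p + 11(1−p), so p = 2/5.
Similarly Player II's optimal q on s1 is 4/5, and the value is 10·(4/5) + (7)·(1/5) = 47/5.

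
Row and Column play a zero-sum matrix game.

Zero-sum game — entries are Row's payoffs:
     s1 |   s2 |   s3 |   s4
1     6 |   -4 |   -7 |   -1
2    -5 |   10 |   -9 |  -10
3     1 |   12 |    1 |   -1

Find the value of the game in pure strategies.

-1

Row minima: -7, -10, -1 → Row's maximin is -1.
Column maxima: 6, 12, 1, -1 → Column's minimax is -1.
They coincide at (3, s4), so the value is -1.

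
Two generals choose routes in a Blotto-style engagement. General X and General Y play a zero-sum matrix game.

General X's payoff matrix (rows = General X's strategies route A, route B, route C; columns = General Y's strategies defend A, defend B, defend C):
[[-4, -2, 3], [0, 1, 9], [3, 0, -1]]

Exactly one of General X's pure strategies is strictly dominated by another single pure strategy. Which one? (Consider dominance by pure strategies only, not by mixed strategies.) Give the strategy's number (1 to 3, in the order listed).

1

Compare route A with route B: 0 > -4, 1 > -2, 9 > 3.
So route B strictly dominates route A for General X; route A is strictly dominated.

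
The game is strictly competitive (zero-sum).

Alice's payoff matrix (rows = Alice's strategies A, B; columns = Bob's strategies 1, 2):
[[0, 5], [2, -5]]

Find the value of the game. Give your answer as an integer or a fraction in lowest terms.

Row minima are 0 and -5, so Alice's maximin is 0; column maxima are 2 and 5, so Bob's minimax is 2. These differ, so the equilibrium is in mixed strategies.
Let Alice play A with probability p. Bob is indifferent when 2(1−p) = 5p − 5(1−p), giving p = 7/12.
Let Bob play 1 with probability q. Alice is indifferent when 5(1−q) = 2q − 5(1−q), giving q = 5/6.
The value is 0·(5/6) + (5)·(1/6) = 5/6.

5/6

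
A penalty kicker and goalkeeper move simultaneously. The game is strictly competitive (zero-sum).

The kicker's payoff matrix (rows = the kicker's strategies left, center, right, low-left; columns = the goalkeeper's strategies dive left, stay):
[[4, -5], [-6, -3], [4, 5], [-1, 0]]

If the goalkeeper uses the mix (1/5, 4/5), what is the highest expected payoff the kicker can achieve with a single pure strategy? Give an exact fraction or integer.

24/5

left: (4)·(1/5) + (-5)·(4/5) = -16/5.
center: (-6)·(1/5) + (-3)·(4/5) = -18/5.
right: (4)·(1/5) + (5)·(4/5) = 24/5.
low-left: (-1)·(1/5) + (0)·(4/5) = -1/5.
The best pure response is right with expected payoff 24/5.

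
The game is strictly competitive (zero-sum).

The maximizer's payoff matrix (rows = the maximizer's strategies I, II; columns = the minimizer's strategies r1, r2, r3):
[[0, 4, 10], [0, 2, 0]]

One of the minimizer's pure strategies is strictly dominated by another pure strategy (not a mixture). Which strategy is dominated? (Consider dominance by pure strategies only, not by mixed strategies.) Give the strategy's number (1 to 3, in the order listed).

The minimizer prefers columns that give the maximizer less. Compare r2 with r1: 0 < 4, 0 < 2.
So r1 strictly dominates r2 for the minimizer; r2 is strictly dominated.

2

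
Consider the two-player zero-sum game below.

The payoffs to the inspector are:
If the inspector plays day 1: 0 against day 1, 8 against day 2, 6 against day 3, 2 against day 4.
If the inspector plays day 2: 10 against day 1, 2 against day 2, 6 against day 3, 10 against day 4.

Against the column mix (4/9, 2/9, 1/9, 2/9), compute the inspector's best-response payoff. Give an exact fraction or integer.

70/9

day 1: (0)·(4/9) + (8)·(2/9) + (6)·(1/9) + (2)·(2/9) = 26/9.
day 2: (10)·(4/9) + (2)·(2/9) + (6)·(1/9) + (10)·(2/9) = 70/9.
The best pure response is day 2 with expected payoff 70/9.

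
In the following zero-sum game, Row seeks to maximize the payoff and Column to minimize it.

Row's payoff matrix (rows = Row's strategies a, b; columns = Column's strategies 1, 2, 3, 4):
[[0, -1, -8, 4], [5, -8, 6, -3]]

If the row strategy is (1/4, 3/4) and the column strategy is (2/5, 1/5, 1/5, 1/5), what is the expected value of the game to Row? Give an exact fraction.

Against (2/5, 1/5, 1/5, 1/5), each row's expected payoff is a: -1; b: 1.
Taking the (1/4, 3/4)-weighted average: (1/4)·(-1) + (3/4)·(1) = 1/2.

1/2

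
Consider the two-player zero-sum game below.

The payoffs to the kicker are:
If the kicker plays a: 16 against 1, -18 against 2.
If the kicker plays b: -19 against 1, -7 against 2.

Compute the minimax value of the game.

-227/23

Row minima are -18 and -19, so the kicker's maximin is -18; column maxima are 16 and -7, so the goalkeeper's minimax is -7. These differ, so the equilibrium is in mixed strategies.
Let the kicker play a with probability p. The goalkeeper is indifferent when 16p − 19(1−p) = −18p − 7(1−p), giving p = 6/23.
Let the goalkeeper play 1 with probability q. The kicker is indifferent when 16q − 18(1−q) = −19q − 7(1−q), giving q = 11/46.
The value is 16·(11/46) + (-18)·(35/46) = -227/23.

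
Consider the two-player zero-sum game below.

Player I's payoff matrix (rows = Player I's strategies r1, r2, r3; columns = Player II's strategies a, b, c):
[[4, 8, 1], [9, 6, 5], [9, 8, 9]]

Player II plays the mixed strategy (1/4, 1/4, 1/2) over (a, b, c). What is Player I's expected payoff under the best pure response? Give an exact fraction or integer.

35/4

r1: (4)·(1/4) + (8)·(1/4) + (1)·(1/2) = 7/2.
r2: (9)·(1/4) + (6)·(1/4) + (5)·(1/2) = 25/4.
r3: (9)·(1/4) + (8)·(1/4) + (9)·(1/2) = 35/4.
The best pure response is r3 with expected payoff 35/4.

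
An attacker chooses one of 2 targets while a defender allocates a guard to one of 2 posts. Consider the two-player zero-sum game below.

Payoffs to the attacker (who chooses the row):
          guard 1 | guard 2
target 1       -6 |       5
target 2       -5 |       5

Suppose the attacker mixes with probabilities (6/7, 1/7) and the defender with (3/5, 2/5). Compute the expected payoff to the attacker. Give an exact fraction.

Against (3/5, 2/5), each row's expected payoff is target 1: -8/5; target 2: -1.
Taking the (6/7, 1/7)-weighted average: (6/7)·(-8/5) + (1/7)·(-1) = -53/35.

-53/35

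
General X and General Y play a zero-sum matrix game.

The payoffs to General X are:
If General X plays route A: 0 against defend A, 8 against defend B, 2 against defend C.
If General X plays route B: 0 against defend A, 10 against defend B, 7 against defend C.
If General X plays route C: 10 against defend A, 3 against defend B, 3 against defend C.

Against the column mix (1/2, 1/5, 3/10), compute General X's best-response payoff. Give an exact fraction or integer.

route A: (0)·(1/2) + (8)·(1/5) + (2)·(3/10) = 11/5.
route B: (0)·(1/2) + (10)·(1/5) + (7)·(3/10) = 41/10.
route C: (10)·(1/2) + (3)·(1/5) + (3)·(3/10) = 13/2.
The best pure response is route C with expected payoff 13/2.

13/2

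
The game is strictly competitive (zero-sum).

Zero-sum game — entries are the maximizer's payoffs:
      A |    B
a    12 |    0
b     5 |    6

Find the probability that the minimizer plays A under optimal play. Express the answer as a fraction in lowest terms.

Row minima are 0 and 5, so the maximizer's maximin is 5; column maxima are 12 and 6, so the minimizer's minimax is 6. These differ, so the equilibrium is in mixed strategies.
Let the minimizer play A with probability q. The maximizer is indifferent when 12q = 5q + 6(1−q), giving q = 6/13.

6/13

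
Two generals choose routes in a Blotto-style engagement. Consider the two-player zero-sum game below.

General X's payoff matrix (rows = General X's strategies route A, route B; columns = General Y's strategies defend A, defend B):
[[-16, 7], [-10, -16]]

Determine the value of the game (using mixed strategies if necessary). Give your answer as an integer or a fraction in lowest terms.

-326/29

Row minima are -16 and -16, so General X's maximin is -16; column maxima are -10 and 7, so General Y's minimax is -10. These differ, so the equilibrium is in mixed strategies.
Let General X play route A with probability p. General Y is indifferent when −16p − 10(1−p) = 7p − 16(1−p), giving p = 6/29.
Let General Y play defend A with probability q. General X is indifferent when −16q + 7(1−q) = −10q − 16(1−q), giving q = 23/29.
The value is -16·(23/29) + (7)·(6/29) = -326/29.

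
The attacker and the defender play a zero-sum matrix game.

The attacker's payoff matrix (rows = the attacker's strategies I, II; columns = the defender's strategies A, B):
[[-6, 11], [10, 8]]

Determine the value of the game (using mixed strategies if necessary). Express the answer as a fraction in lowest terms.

Row minima are -6 and 8, so the attacker's maximin is 8; column maxima are 10 and 11, so the defender's minimax is 10. These differ, so the equilibrium is in mixed strategies.
Let the attacker play I with probability p. The defender is indifferent when −6p + 10(1−p) = 11p + 8(1−p), giving p = 2/19.
Let the defender play A with probability q. The attacker is indifferent when −6q + 11(1−q) = 10q + 8(1−q), giving q = 3/19.
The value is -6·(3/19) + (11)·(16/19) = 158/19.

158/19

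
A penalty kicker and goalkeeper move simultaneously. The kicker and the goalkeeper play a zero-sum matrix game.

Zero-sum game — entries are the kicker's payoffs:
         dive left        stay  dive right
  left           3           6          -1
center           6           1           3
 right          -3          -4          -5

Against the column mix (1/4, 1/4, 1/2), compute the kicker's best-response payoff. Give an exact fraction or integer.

13/4

left: (3)·(1/4) + (6)·(1/4) + (-1)·(1/2) = 7/4.
center: (6)·(1/4) + (1)·(1/4) + (3)·(1/2) = 13/4.
right: (-3)·(1/4) + (-4)·(1/4) + (-5)·(1/2) = -17/4.
The best pure response is center with expected payoff 13/4.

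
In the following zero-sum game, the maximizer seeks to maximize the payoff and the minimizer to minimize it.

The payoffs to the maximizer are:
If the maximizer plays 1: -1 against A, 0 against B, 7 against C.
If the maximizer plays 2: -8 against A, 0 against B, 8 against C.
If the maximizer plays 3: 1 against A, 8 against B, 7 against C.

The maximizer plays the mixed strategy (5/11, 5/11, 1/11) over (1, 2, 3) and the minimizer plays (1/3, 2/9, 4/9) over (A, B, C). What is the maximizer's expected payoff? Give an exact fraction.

212/99

Against (1/3, 2/9, 4/9), each row's expected payoff is 1: 25/9; 2: 8/9; 3: 47/9.
Taking the (5/11, 5/11, 1/11)-weighted average: (5/11)·(25/9) + (5/11)·(8/9) + (1/11)·(47/9) = 212/99.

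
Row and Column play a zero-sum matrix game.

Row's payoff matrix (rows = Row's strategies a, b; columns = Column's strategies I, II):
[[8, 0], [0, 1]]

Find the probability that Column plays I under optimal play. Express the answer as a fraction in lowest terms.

1/9

Row minima are 0 and 0, so Row's maximin is 0; column maxima are 8 and 1, so Column's minimax is 1. These differ, so the equilibrium is in mixed strategies.
Let Column play I with probability q. Row is indifferent when 8q = (1−q), giving q = 1/9.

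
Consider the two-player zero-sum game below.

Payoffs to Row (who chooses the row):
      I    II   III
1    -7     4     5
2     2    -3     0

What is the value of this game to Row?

Column III is strictly dominated by II for Column (it gives Row more in every row).
The remaining 2×2 game on (1, 2) × (I, II) has no saddle point. Let Row play 1 with probability p; indifference gives −7p + 2(1−p) = 4p − 3(1−p), so p = 5/16.
Similarly Column's optimal q on I is 7/16, and the value is -7·(7/16) + (4)·(9/16) = -13/16.

-13/16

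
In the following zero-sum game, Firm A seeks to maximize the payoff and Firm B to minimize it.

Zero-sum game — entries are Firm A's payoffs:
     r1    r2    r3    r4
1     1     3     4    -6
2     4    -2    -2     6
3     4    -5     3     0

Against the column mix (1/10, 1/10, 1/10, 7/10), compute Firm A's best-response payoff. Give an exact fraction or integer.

21/5

1: (1)·(1/10) + (3)·(1/10) + (4)·(1/10) + (-6)·(7/10) = -17/5.
2: (4)·(1/10) + (-2)·(1/10) + (-2)·(1/10) + (6)·(7/10) = 21/5.
3: (4)·(1/10) + (-5)·(1/10) + (3)·(1/10) + (0)·(7/10) = 1/5.
The best pure response is 2 with expected payoff 21/5.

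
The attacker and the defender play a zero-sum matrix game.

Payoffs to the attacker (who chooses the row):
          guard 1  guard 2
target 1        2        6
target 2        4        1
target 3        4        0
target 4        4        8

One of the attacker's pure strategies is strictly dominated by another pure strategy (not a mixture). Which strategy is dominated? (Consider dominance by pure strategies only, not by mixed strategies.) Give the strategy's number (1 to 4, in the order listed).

1

Compare target 1 with target 4: 4 > 2, 8 > 6.
So target 4 strictly dominates target 1 for the attacker; target 1 is strictly dominated.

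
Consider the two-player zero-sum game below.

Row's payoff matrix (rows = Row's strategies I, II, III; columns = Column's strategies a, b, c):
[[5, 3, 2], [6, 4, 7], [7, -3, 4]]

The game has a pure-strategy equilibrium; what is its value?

Row minima: 2, 4, -3 → Row's maximin is 4.
Column maxima: 7, 4, 7 → Column's minimax is 4.
They coincide at (II, b), so the value is 4.

4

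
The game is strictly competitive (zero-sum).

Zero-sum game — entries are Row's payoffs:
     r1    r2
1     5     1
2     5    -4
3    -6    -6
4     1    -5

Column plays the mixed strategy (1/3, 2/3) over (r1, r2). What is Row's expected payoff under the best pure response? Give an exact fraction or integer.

1: (5)·(1/3) + (1)·(2/3) = 7/3.
2: (5)·(1/3) + (-4)·(2/3) = -1.
3: (-6)·(1/3) + (-6)·(2/3) = -6.
4: (1)·(1/3) + (-5)·(2/3) = -3.
The best pure response is 1 with expected payoff 7/3.

7/3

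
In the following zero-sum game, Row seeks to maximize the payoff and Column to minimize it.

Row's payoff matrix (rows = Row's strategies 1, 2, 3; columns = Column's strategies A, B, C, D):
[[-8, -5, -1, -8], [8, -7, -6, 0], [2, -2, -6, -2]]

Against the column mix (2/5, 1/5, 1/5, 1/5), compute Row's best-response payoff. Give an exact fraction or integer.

3/5

1: (-8)·(2/5) + (-5)·(1/5) + (-1)·(1/5) + (-8)·(1/5) = -6.
2: (8)·(2/5) + (-7)·(1/5) + (-6)·(1/5) + (0)·(1/5) = 3/5.
3: (2)·(2/5) + (-2)·(1/5) + (-6)·(1/5) + (-2)·(1/5) = -6/5.
The best pure response is 2 with expected payoff 3/5.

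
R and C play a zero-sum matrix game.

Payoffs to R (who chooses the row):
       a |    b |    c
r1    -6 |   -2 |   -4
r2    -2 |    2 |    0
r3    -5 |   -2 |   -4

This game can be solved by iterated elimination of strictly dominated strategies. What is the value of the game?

Row r1 is strictly dominated by row r2 (-2>-6, 2>-2, 0>-4); eliminate r1.
Column b is strictly dominated by a for C (-2<2, -5<-2); eliminate b.
Column c is strictly dominated by a for C (-2<0, -5<-4); eliminate c.
Row r3 is strictly dominated by row r2 (-2>-5); eliminate r3.
Only (r2, a) remains, with payoff -2.

-2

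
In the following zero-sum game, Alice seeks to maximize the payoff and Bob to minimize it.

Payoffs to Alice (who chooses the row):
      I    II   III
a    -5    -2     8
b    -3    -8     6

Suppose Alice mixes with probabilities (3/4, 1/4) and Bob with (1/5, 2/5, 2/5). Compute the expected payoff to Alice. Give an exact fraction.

7/10

Against (1/5, 2/5, 2/5), each row's expected payoff is a: 7/5; b: -7/5.
Taking the (3/4, 1/4)-weighted average: (3/4)·(7/5) + (1/4)·(-7/5) = 7/10.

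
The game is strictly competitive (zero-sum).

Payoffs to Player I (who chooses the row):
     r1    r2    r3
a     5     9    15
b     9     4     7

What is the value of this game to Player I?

61/9

Column r3 is strictly dominated by r2 for Player II (it gives Player I more in every row).
The remaining 2×2 game on (a, b) × (r1, r2) has no saddle point. Let Player I play a with probability p; indifference gives 5p + 9(1−p) = 9p + 4(1−p), so p = 5/9.
Similarly Player II's optimal q on r1 is 5/9, and the value is 5·(5/9) + (9)·(4/9) = 61/9.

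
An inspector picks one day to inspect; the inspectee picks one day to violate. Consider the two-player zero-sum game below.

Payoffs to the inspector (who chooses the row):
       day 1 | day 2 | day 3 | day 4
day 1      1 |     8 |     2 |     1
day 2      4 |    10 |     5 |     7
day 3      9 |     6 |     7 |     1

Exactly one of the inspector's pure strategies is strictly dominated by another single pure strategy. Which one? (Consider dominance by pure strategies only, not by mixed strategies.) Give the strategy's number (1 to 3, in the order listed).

Compare day 1 with day 2: 4 > 1, 10 > 8, 5 > 2, 7 > 1.
So day 2 strictly dominates day 1 for the inspector; day 1 is strictly dominated.

1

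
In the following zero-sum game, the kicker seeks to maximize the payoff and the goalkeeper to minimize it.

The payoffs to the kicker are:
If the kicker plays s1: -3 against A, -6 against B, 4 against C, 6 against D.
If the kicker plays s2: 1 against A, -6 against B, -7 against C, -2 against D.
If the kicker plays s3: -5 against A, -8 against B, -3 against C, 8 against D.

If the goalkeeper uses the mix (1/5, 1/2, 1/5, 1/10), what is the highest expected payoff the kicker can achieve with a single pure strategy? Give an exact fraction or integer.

s1: (-3)·(1/5) + (-6)·(1/2) + (4)·(1/5) + (6)·(1/10) = -11/5.
s2: (1)·(1/5) + (-6)·(1/2) + (-7)·(1/5) + (-2)·(1/10) = -22/5.
s3: (-5)·(1/5) + (-8)·(1/2) + (-3)·(1/5) + (8)·(1/10) = -24/5.
The best pure response is s1 with expected payoff -11/5.

-11/5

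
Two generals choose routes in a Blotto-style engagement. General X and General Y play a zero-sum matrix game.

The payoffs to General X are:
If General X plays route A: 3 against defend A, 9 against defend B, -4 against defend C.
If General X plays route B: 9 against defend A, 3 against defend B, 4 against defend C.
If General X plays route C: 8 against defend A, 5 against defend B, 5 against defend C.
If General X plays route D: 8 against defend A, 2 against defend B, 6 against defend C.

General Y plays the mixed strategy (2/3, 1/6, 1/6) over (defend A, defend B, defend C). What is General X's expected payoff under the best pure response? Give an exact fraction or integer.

route A: (3)·(2/3) + (9)·(1/6) + (-4)·(1/6) = 17/6.
route B: (9)·(2/3) + (3)·(1/6) + (4)·(1/6) = 43/6.
route C: (8)·(2/3) + (5)·(1/6) + (5)·(1/6) = 7.
route D: (8)·(2/3) + (2)·(1/6) + (6)·(1/6) = 20/3.
The best pure response is route B with expected payoff 43/6.

43/6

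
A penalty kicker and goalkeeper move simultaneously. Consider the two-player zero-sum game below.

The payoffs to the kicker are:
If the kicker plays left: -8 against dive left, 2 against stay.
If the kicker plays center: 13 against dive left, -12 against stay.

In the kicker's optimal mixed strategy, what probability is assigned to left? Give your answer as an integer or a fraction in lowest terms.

5/7

Row minima are -8 and -12, so the kicker's maximin is -8; column maxima are 13 and 2, so the goalkeeper's minimax is 2. These differ, so the equilibrium is in mixed strategies.
Let the kicker play left with probability p. The goalkeeper is indifferent when −8p + 13(1−p) = 2p − 12(1−p), giving p = 5/7.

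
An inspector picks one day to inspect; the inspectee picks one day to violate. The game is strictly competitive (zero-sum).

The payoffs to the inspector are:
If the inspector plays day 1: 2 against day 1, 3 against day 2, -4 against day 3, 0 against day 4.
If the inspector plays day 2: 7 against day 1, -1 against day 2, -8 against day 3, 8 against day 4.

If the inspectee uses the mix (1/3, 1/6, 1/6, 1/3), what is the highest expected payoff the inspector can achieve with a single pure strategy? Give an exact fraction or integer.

7/2

day 1: (2)·(1/3) + (3)·(1/6) + (-4)·(1/6) + (0)·(1/3) = 1/2.
day 2: (7)·(1/3) + (-1)·(1/6) + (-8)·(1/6) + (8)·(1/3) = 7/2.
The best pure response is day 2 with expected payoff 7/2.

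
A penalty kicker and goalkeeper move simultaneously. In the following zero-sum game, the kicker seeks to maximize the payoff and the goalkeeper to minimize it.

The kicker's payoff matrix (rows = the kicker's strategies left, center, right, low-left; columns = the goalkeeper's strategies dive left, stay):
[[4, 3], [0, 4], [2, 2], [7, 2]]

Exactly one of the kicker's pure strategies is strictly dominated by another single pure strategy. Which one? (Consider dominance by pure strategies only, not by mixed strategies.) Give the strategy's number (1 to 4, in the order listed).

3

Compare right with left: 4 > 2, 3 > 2.
So left strictly dominates right for the kicker; right is strictly dominated.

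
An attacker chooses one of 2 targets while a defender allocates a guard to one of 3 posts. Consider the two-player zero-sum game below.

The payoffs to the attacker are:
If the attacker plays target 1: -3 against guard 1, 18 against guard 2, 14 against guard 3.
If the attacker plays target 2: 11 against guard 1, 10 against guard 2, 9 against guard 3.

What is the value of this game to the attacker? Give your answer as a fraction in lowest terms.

Column guard 2 is strictly dominated by guard 3 for the defender (it gives the attacker more in every row).
The remaining 2×2 game on (target 1, target 2) × (guard 1, guard 3) has no saddle point. Let the attacker play target 1 with probability p; indifference gives −3p + 11(1−p) = 14p + 9(1−p), so p = 2/19.
Similarly the defender's optimal q on guard 1 is 5/19, and the value is -3·(5/19) + (14)·(14/19) = 181/19.

181/19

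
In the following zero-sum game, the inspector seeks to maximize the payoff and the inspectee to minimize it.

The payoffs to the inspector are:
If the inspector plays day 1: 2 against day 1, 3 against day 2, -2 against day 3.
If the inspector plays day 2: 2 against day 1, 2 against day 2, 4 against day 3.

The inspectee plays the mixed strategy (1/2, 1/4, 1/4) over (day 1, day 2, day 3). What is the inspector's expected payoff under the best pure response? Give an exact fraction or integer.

day 1: (2)·(1/2) + (3)·(1/4) + (-2)·(1/4) = 5/4.
day 2: (2)·(1/2) + (2)·(1/4) + (4)·(1/4) = 5/2.
The best pure response is day 2 with expected payoff 5/2.

5/2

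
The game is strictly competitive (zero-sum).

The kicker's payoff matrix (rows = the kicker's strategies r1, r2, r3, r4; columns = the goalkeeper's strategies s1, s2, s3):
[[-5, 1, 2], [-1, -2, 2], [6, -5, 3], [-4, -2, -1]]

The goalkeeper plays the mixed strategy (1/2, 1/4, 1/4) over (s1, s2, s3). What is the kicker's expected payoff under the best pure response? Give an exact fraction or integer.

r1: (-5)·(1/2) + (1)·(1/4) + (2)·(1/4) = -7/4.
r2: (-1)·(1/2) + (-2)·(1/4) + (2)·(1/4) = -1/2.
r3: (6)·(1/2) + (-5)·(1/4) + (3)·(1/4) = 5/2.
r4: (-4)·(1/2) + (-2)·(1/4) + (-1)·(1/4) = -11/4.
The best pure response is r3 with expected payoff 5/2.

5/2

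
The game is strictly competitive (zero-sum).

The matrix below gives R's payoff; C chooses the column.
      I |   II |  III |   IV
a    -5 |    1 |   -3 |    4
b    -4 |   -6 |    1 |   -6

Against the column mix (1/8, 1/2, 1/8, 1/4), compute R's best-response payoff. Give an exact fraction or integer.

a: (-5)·(1/8) + (1)·(1/2) + (-3)·(1/8) + (4)·(1/4) = 1/2.
b: (-4)·(1/8) + (-6)·(1/2) + (1)·(1/8) + (-6)·(1/4) = -39/8.
The best pure response is a with expected payoff 1/2.

1/2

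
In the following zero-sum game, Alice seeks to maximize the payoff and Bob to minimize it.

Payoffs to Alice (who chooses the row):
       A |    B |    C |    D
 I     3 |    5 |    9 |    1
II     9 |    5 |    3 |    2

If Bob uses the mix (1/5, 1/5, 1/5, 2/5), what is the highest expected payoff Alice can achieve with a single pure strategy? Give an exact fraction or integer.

I: (3)·(1/5) + (5)·(1/5) + (9)·(1/5) + (1)·(2/5) = 19/5.
II: (9)·(1/5) + (5)·(1/5) + (3)·(1/5) + (2)·(2/5) = 21/5.
The best pure response is II with expected payoff 21/5.

21/5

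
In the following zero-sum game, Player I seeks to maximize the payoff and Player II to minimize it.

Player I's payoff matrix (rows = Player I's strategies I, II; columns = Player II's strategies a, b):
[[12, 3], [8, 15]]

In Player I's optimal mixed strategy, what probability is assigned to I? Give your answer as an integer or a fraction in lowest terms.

7/16

Row minima are 3 and 8, so Player I's maximin is 8; column maxima are 12 and 15, so Player II's minimax is 12. These differ, so the equilibrium is in mixed strategies.
Let Player I play I with probability p. Player II is indifferent when 12p + 8(1−p) = 3p + 15(1−p), giving p = 7/16.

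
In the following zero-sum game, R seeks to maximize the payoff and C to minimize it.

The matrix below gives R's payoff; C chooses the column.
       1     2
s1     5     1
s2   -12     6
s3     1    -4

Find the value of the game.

21/11

Row s3 is strictly dominated by row s1, so R never plays it.
The remaining 2×2 game on (s1, s2) × (1, 2) has no saddle point. Let R play s1 with probability p; indifference gives 5p − 12(1−p) = p + 6(1−p), so p = 9/11.
Similarly C's optimal q on 1 is 5/22, and the value is 5·(5/22) + (1)·(17/22) = 21/11.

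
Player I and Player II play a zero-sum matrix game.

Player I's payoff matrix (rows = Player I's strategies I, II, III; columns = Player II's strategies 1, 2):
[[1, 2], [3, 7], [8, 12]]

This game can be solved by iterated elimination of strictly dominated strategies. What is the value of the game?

Row I is strictly dominated by row II (3>1, 7>2); eliminate I.
Column 2 is strictly dominated by 1 for Player II (3<7, 8<12); eliminate 2.
Row II is strictly dominated by row III (8>3); eliminate II.
Only (III, 1) remains, with payoff 8.

8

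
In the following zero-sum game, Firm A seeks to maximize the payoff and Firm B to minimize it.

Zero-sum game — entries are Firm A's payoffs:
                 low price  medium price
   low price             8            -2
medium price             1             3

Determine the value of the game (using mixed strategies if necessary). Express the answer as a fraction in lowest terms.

Row minima are -2 and 1, so Firm A's maximin is 1; column maxima are 8 and 3, so Firm B's minimax is 3. These differ, so the equilibrium is in mixed strategies.
Let Firm A play low price with probability p. Firm B is indifferent when 8p + (1−p) = −2p + 3(1−p), giving p = 1/6.
Let Firm B play low price with probability q. Firm A is indifferent when 8q − 2(1−q) = q + 3(1−q), giving q = 5/12.
The value is 8·(5/12) + (-2)·(7/12) = 13/6.

13/6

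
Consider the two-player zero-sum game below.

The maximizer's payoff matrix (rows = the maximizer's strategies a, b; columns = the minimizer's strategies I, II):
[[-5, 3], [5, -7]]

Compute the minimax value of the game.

-1

Row minima are -5 and -7, so the maximizer's maximin is -5; column maxima are 5 and 3, so the minimizer's minimax is 3. These differ, so the equilibrium is in mixed strategies.
Let the maximizer play a with probability p. The minimizer is indifferent when −5p + 5(1−p) = 3p − 7(1−p), giving p = 3/5.
Let the minimizer play I with probability q. The maximizer is indifferent when −5q + 3(1−q) = 5q − 7(1−q), giving q = 1/2.
The value is -5·(1/2) + (3)·(1/2) = -1.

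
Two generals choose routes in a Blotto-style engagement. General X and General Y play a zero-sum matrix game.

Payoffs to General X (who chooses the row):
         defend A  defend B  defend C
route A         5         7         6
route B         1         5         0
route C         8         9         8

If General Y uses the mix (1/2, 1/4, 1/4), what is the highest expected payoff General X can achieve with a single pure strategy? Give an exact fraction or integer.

33/4

route A: (5)·(1/2) + (7)·(1/4) + (6)·(1/4) = 23/4.
route B: (1)·(1/2) + (5)·(1/4) + (0)·(1/4) = 7/4.
route C: (8)·(1/2) + (9)·(1/4) + (8)·(1/4) = 33/4.
The best pure response is route C with expected payoff 33/4.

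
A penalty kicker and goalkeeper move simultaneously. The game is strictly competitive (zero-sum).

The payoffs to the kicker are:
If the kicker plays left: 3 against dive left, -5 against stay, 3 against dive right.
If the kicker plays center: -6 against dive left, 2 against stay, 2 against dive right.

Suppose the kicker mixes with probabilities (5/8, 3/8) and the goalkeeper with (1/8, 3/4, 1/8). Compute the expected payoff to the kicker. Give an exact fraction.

-3/2

Against (1/8, 3/4, 1/8), each row's expected payoff is left: -3; center: 1.
Taking the (5/8, 3/8)-weighted average: (5/8)·(-3) + (3/8)·(1) = -3/2.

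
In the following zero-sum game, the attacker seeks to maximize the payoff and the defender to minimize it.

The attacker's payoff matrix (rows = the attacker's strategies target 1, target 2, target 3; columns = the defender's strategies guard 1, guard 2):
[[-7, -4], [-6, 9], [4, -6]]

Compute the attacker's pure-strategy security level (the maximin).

The worst-case payoff for each row is target 1: -7, target 2: -6, target 3: -6.
The best of these is -6.

-6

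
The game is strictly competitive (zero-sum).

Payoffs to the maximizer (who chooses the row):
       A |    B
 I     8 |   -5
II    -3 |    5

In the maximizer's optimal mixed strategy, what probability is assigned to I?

Row minima are -5 and -3, so the maximizer's maximin is -3; column maxima are 8 and 5, so the minimizer's minimax is 5. These differ, so the equilibrium is in mixed strategies.
Let the maximizer play I with probability p. The minimizer is indifferent when 8p − 3(1−p) = −5p + 5(1−p), giving p = 8/21.

8/21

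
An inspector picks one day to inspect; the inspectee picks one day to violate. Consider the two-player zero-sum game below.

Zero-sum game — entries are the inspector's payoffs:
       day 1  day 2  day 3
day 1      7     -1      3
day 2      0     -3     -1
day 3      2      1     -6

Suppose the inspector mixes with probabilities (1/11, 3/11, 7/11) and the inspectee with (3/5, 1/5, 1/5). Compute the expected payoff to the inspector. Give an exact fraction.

Against (3/5, 1/5, 1/5), each row's expected payoff is day 1: 23/5; day 2: -4/5; day 3: 1/5.
Taking the (1/11, 3/11, 7/11)-weighted average: (1/11)·(23/5) + (3/11)·(-4/5) + (7/11)·(1/5) = 18/55.

18/55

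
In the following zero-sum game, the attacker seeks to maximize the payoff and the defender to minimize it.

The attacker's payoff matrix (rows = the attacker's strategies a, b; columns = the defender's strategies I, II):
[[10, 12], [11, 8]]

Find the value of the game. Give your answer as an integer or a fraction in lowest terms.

Row minima are 10 and 8, so the attacker's maximin is 10; column maxima are 11 and 12, so the defender's minimax is 11. These differ, so the equilibrium is in mixed strategies.
Let the attacker play a with probability p. The defender is indifferent when 10p + 11(1−p) = 12p + 8(1−p), giving p = 3/5.
Let the defender play I with probability q. The attacker is indifferent when 10q + 12(1−q) = 11q + 8(1−q), giving q = 4/5.
The value is 10·(4/5) + (12)·(1/5) = 52/5.

52/5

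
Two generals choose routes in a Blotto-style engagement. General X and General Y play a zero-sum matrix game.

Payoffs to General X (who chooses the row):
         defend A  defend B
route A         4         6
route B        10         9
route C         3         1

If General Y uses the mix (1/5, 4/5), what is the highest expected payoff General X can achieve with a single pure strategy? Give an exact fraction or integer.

route A: (4)·(1/5) + (6)·(4/5) = 28/5.
route B: (10)·(1/5) + (9)·(4/5) = 46/5.
route C: (3)·(1/5) + (1)·(4/5) = 7/5.
The best pure response is route B with expected payoff 46/5.

46/5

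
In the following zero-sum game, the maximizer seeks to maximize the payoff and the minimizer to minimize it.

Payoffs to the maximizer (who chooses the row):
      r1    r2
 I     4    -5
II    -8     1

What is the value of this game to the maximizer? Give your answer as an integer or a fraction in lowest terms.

-2

Row minima are -5 and -8, so the maximizer's maximin is -5; column maxima are 4 and 1, so the minimizer's minimax is 1. These differ, so the equilibrium is in mixed strategies.
Let the maximizer play I with probability p. The minimizer is indifferent when 4p − 8(1−p) = −5p + (1−p), giving p = 1/2.
Let the minimizer play r1 with probability q. The maximizer is indifferent when 4q − 5(1−q) = −8q + (1−q), giving q = 1/3.
The value is 4·(1/3) + (-5)·(2/3) = -2.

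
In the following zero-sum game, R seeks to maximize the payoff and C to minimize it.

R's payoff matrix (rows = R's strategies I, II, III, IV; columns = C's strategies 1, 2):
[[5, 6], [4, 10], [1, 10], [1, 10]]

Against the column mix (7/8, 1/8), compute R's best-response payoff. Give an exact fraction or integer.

41/8

I: (5)·(7/8) + (6)·(1/8) = 41/8.
II: (4)·(7/8) + (10)·(1/8) = 19/4.
III: (1)·(7/8) + (10)·(1/8) = 17/8.
IV: (1)·(7/8) + (10)·(1/8) = 17/8.
The best pure response is I with expected payoff 41/8.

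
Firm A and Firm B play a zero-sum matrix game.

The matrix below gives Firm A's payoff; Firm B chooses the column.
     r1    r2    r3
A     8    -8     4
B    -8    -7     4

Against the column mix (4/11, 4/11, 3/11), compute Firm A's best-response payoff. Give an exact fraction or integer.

12/11

A: (8)·(4/11) + (-8)·(4/11) + (4)·(3/11) = 12/11.
B: (-8)·(4/11) + (-7)·(4/11) + (4)·(3/11) = -48/11.
The best pure response is A with expected payoff 12/11.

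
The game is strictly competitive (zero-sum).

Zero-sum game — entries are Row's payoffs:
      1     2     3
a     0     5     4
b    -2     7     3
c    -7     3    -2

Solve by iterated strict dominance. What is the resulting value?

Row c is strictly dominated by row a (0>-7, 5>3, 4>-2); eliminate c.
Column 3 is strictly dominated by 1 for Column (0<4, -2<3); eliminate 3.
Column 2 is strictly dominated by 1 for Column (0<5, -2<7); eliminate 2.
Row b is strictly dominated by row a (0>-2); eliminate b.
Only (a, 1) remains, with payoff 0.

0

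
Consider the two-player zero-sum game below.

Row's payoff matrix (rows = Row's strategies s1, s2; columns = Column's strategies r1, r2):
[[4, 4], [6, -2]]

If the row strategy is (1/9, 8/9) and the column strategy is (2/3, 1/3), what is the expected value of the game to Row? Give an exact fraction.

Against (2/3, 1/3), each row's expected payoff is s1: 4; s2: 10/3.
Taking the (1/9, 8/9)-weighted average: (1/9)·(4) + (8/9)·(10/3) = 92/27.

92/27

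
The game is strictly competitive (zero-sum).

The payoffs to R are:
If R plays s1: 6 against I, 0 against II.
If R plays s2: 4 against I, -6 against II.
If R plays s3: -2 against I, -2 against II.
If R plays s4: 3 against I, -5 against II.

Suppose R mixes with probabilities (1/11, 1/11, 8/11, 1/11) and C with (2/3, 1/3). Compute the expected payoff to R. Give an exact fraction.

Against (2/3, 1/3), each row's expected payoff is s1: 4; s2: 2/3; s3: -2; s4: 1/3.
Taking the (1/11, 1/11, 8/11, 1/11)-weighted average: (1/11)·(4) + (1/11)·(2/3) + (8/11)·(-2) + (1/11)·(1/3) = -1.

-1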